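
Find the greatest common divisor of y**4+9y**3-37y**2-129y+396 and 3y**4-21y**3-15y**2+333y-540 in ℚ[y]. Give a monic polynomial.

y**3-2y**2-15y+36

By polynomial division,
  y**4+9y**3-37y**2-129y+396 = (1/3)(3y**4-21y**3-15y**2+333y-540) + (16y**3-32y**2-240y+576)
  3y**4-21y**3-15y**2+333y-540 = ((3/16)y-15/16)(16y**3-32y**2-240y+576) + (0)
Last nonzero remainder: 16y**3-32y**2-240y+576. Dividing through by 16 gives the monic gcd y**3-2y**2-15y+36.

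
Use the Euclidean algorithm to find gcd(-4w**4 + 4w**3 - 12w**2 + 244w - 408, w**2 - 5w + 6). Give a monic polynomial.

By polynomial division,
  -4w**4 + 4w**3 - 12w**2 + 244w - 408 = (-4w**2 - 16w - 68)(w**2 - 5w + 6) + (0)
The last nonzero remainder w**2 - 5w + 6 is already monic.

w**2 - 5w + 6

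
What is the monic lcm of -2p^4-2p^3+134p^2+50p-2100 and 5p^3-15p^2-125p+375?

p^5-2p^4-70p^3+176p^2+1125p-3150

By polynomial division,
  -2p^4-2p^3+134p^2+50p-2100 = (-(2/5)p-8/5)(5p^3-15p^2-125p+375) + (60p^2-1500)
  5p^3-15p^2-125p+375 = ((1/12)p-1/4)(60p^2-1500) + (0)
Last nonzero remainder: 60p^2-1500. Dividing through by 60 gives the monic gcd p^2-25.
Then lcm(f, g) = f·g / gcd(f, g); expanding and making the result monic gives the answer.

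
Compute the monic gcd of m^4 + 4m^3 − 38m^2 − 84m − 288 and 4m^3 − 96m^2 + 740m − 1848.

By polynomial division,
  m^4 + 4m^3 − 38m^2 − 84m − 288 = ((1/4)m + 7)(4m^3 − 96m^2 + 740m − 1848) + (449m^2 − 4802m + 12648)
  4m^3 − 96m^2 + 740m − 1848 = ((4/449)m − 23896/201601)(449m^2 − 4802m + 12648) + ((11720340/201601)m − 70322040/201601)
  449m^2 − 4802m + 12648 = ((90518849/11720340)m − 106243727/2930085)((11720340/201601)m − 70322040/201601) + (0)
Last nonzero remainder: (11720340/201601)m − 70322040/201601. Dividing through by 11720340/201601 gives the monic gcd m − 6.

m − 6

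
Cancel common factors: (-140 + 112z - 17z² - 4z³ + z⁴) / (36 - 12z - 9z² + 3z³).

(70 - 21z - 2z² + z³)/(-18 - 3z + 3z²)

Euclidean algorithm in ℚ[z]:
  z⁴ - 4z³ - 17z² + 112z - 140 = ((1/3)z - 1/3)(3z³ - 9z² - 12z + 36) + (-16z² + 96z - 128)
  3z³ - 9z² - 12z + 36 = (-(3/16)z - 9/16)(-16z² + 96z - 128) + (18z - 36)
  -16z² + 96z - 128 = (-(8/9)z + 32/9)(18z - 36) + (0)
Last nonzero remainder: 18z - 36. Dividing through by 18 gives the monic gcd z - 2.
Cancel z - 2 from numerator and denominator to get the reduced form.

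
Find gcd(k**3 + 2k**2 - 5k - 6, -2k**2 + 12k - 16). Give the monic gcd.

k - 2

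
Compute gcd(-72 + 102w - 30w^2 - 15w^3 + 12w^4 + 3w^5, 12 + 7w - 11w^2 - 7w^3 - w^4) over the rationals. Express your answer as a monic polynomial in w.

Euclidean algorithm in ℚ[w]:
  3w^5 + 12w^4 - 15w^3 - 30w^2 + 102w - 72 = (-3w + 9)(-w^4 - 7w^3 - 11w^2 + 7w + 12) + (15w^3 + 90w^2 + 75w - 180)
  -w^4 - 7w^3 - 11w^2 + 7w + 12 = (-(1/15)w - 1/15)(15w^3 + 90w^2 + 75w - 180) + (0)
Last nonzero remainder: 15w^3 + 90w^2 + 75w - 180. Dividing through by 15 gives the monic gcd w^3 + 6w^2 + 5w - 12.

-12 + 5w + 6w^2 + w^3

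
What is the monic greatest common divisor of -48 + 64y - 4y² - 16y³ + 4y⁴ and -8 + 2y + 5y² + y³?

-2 + y + y²

Euclidean algorithm in ℚ[y]:
  4y⁴ - 16y³ - 4y² + 64y - 48 = (4y - 36)(y³ + 5y² + 2y - 8) + (168y² + 168y - 336)
  y³ + 5y² + 2y - 8 = ((1/168)y + 1/42)(168y² + 168y - 336) + (0)
Last nonzero remainder: 168y² + 168y - 336. Dividing through by 168 gives the monic gcd y² + y - 2.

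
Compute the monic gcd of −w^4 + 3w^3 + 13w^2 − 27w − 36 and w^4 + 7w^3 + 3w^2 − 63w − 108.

w^2 − 9

Repeated division with remainder:
  −w^4 + 3w^3 + 13w^2 − 27w − 36 = (−1)(w^4 + 7w^3 + 3w^2 − 63w − 108) + (10w^3 + 16w^2 − 90w − 144)
  w^4 + 7w^3 + 3w^2 − 63w − 108 = ((1/10)w + 27/50)(10w^3 + 16w^2 − 90w − 144) + ((84/25)w^2 − 756/25)
  10w^3 + 16w^2 − 90w − 144 = ((125/42)w + 100/21)((84/25)w^2 − 756/25) + (0)
Last nonzero remainder: (84/25)w^2 − 756/25. Dividing through by 84/25 gives the monic gcd w^2 − 9.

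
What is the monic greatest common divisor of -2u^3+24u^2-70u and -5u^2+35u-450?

1

Repeated division with remainder:
  -2u^3+24u^2-70u = ((2/5)u-2)(-5u^2+35u-450) + (180u-900)
  -5u^2+35u-450 = (-(1/36)u+1/18)(180u-900) + (-400)
  180u-900 = (-(9/20)u+9/4)(-400) + (0)
The last nonzero remainder is the constant -400, so the polynomials are coprime and gcd = 1.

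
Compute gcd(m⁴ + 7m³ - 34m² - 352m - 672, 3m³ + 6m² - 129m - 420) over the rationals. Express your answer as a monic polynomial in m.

m² - 3m - 28

Apply the Euclidean algorithm:
  m⁴ + 7m³ - 34m² - 352m - 672 = ((1/3)m + 5/3)(3m³ + 6m² - 129m - 420) + (-m² + 3m + 28)
  3m³ + 6m² - 129m - 420 = (-3m - 15)(-m² + 3m + 28) + (0)
Last nonzero remainder: -m² + 3m + 28. Dividing through by -1 gives the monic gcd m² - 3m - 28.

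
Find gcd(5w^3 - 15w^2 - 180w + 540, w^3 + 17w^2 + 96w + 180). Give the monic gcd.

Apply the Euclidean algorithm:
  5w^3 - 15w^2 - 180w + 540 = (5)(w^3 + 17w^2 + 96w + 180) + (-100w^2 - 660w - 360)
  w^3 + 17w^2 + 96w + 180 = (-(1/100)w - 13/125)(-100w^2 - 660w - 360) + ((594/25)w + 3564/25)
  -100w^2 - 660w - 360 = (-(1250/297)w - 250/99)((594/25)w + 3564/25) + (0)
Last nonzero remainder: (594/25)w + 3564/25. Dividing through by 594/25 gives the monic gcd w + 6.

w + 6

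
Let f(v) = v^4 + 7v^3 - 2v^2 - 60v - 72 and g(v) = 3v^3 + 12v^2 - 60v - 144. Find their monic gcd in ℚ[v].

Repeated division with remainder:
  v^4 + 7v^3 - 2v^2 - 60v - 72 = ((1/3)v + 1)(3v^3 + 12v^2 - 60v - 144) + (6v^2 + 48v + 72)
  3v^3 + 12v^2 - 60v - 144 = ((1/2)v - 2)(6v^2 + 48v + 72) + (0)
Last nonzero remainder: 6v^2 + 48v + 72. Dividing through by 6 gives the monic gcd v^2 + 8v + 12.

v^2 + 8v + 12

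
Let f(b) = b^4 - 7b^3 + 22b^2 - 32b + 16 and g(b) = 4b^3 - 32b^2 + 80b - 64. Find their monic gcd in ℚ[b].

Repeated division with remainder:
  b^4 - 7b^3 + 22b^2 - 32b + 16 = ((1/4)b + 1/4)(4b^3 - 32b^2 + 80b - 64) + (10b^2 - 36b + 32)
  4b^3 - 32b^2 + 80b - 64 = ((2/5)b - 44/25)(10b^2 - 36b + 32) + ((96/25)b - 192/25)
  10b^2 - 36b + 32 = ((125/48)b - 25/6)((96/25)b - 192/25) + (0)
Last nonzero remainder: (96/25)b - 192/25. Dividing through by 96/25 gives the monic gcd b - 2.

b - 2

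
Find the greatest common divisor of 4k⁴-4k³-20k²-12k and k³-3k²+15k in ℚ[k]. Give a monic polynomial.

k

Euclidean algorithm in ℚ[k]:
  4k⁴-4k³-20k²-12k = (4k+8)(k³-3k²+15k) + (-56k²-132k)
  k³-3k²+15k = (-(1/56)k+75/784)(-56k²-132k) + ((5415/196)k)
  -56k²-132k = (-(10976/5415)k-8624/1805)((5415/196)k) + (0)
Last nonzero remainder: (5415/196)k. Dividing through by 5415/196 gives the monic gcd k.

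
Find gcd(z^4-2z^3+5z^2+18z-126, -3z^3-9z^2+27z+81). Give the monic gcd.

z^2-9

Apply the Euclidean algorithm:
  z^4-2z^3+5z^2+18z-126 = (-(1/3)z+5/3)(-3z^3-9z^2+27z+81) + (29z^2-261)
  -3z^3-9z^2+27z+81 = (-(3/29)z-9/29)(29z^2-261) + (0)
Last nonzero remainder: 29z^2-261. Dividing through by 29 gives the monic gcd z^2-9.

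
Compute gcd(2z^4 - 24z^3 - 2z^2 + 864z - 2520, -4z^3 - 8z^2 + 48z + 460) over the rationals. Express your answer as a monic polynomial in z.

Apply the Euclidean algorithm:
  2z^4 - 24z^3 - 2z^2 + 864z - 2520 = (-(1/2)z + 7)(-4z^3 - 8z^2 + 48z + 460) + (78z^2 + 758z - 5740)
  -4z^3 - 8z^2 + 48z + 460 = (-(2/39)z + 602/1521)(78z^2 + 758z - 5740) + (-(831028/1521)z + 4155140/1521)
  78z^2 + 758z - 5740 = (-(59319/415514)z - 436527/207757)(-(831028/1521)z + 4155140/1521) + (0)
Last nonzero remainder: -(831028/1521)z + 4155140/1521. Dividing through by -831028/1521 gives the monic gcd z - 5.

z - 5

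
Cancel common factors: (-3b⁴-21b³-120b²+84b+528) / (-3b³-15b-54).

(b³+5b²+30b-88)/(b²-2b+9)

By polynomial division,
  -3b⁴-21b³-120b²+84b+528 = (b+7)(-3b³-15b-54) + (-105b²+243b+906)
  -3b³-15b-54 = ((1/35)b+81/1225)(-105b²+243b+906) + (-(69768/1225)b-139536/1225)
  -105b²+243b+906 = ((42875/23256)b-184975/23256)(-(69768/1225)b-139536/1225) + (0)
Last nonzero remainder: -(69768/1225)b-139536/1225. Dividing through by -69768/1225 gives the monic gcd b+2.
Cancel b+2 from numerator and denominator to get the reduced form.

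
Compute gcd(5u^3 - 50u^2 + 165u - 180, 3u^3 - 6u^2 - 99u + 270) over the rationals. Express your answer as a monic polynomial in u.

u - 3

Apply the Euclidean algorithm:
  5u^3 - 50u^2 + 165u - 180 = (5/3)(3u^3 - 6u^2 - 99u + 270) + (-40u^2 + 330u - 630)
  3u^3 - 6u^2 - 99u + 270 = (-(3/40)u - 15/32)(-40u^2 + 330u - 630) + ((135/16)u - 405/16)
  -40u^2 + 330u - 630 = (-(128/27)u + 224/9)((135/16)u - 405/16) + (0)
Last nonzero remainder: (135/16)u - 405/16. Dividing through by 135/16 gives the monic gcd u - 3.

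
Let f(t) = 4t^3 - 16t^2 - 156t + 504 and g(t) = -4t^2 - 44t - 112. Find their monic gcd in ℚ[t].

1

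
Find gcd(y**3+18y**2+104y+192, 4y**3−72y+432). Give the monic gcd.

Repeated division with remainder:
  y**3+18y**2+104y+192 = (1/4)(4y**3−72y+432) + (18y**2+122y+84)
  4y**3−72y+432 = ((2/9)y−122/81)(18y**2+122y+84) + ((7540/81)y+15080/27)
  18y**2+122y+84 = ((729/3770)y+567/3770)((7540/81)y+15080/27) + (0)
Last nonzero remainder: (7540/81)y+15080/27. Dividing through by 7540/81 gives the monic gcd y+6.

y+6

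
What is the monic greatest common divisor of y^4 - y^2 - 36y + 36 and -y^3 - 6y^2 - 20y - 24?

y^2 + 4y + 12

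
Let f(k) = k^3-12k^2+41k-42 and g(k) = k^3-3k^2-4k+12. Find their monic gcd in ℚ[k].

k^2-5k+6

Apply the Euclidean algorithm:
  k^3-12k^2+41k-42 = (k^3-3k^2-4k+12) + (-9k^2+45k-54)
  k^3-3k^2-4k+12 = (-(1/9)k-2/9)(-9k^2+45k-54) + (0)
Last nonzero remainder: -9k^2+45k-54. Dividing through by -9 gives the monic gcd k^2-5k+6.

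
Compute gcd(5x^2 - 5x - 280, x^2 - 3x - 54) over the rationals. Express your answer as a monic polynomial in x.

Repeated division with remainder:
  5x^2 - 5x - 280 = (5)(x^2 - 3x - 54) + (10x - 10)
  x^2 - 3x - 54 = ((1/10)x - 1/5)(10x - 10) + (-56)
  10x - 10 = (-(5/28)x + 5/28)(-56) + (0)
The last nonzero remainder is the constant -56, so the polynomials are coprime and gcd = 1.

1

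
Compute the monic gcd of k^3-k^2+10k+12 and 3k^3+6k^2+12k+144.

k^2-2k+12

Repeated division with remainder:
  k^3-k^2+10k+12 = (1/3)(3k^3+6k^2+12k+144) + (-3k^2+6k-36)
  3k^3+6k^2+12k+144 = (-k-4)(-3k^2+6k-36) + (0)
Last nonzero remainder: -3k^2+6k-36. Dividing through by -3 gives the monic gcd k^2-2k+12.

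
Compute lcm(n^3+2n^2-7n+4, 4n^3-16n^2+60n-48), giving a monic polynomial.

By polynomial division,
  n^3+2n^2-7n+4 = (1/4)(4n^3-16n^2+60n-48) + (6n^2-22n+16)
  4n^3-16n^2+60n-48 = ((2/3)n-2/9)(6n^2-22n+16) + ((400/9)n-400/9)
  6n^2-22n+16 = ((27/200)n-9/25)((400/9)n-400/9) + (0)
Last nonzero remainder: (400/9)n-400/9. Dividing through by 400/9 gives the monic gcd n-1.
Then lcm(f, g) = f·g / gcd(f, g); expanding and making the result monic gives the answer.

n^5-n^4-n^3+49n^2-96n+48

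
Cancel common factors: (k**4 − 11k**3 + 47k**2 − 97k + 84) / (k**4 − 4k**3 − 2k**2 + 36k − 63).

(k − 4)/(k + 3)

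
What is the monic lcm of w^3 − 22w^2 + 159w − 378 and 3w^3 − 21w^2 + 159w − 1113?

Apply the Euclidean algorithm:
  w^3 − 22w^2 + 159w − 378 = (1/3)(3w^3 − 21w^2 + 159w − 1113) + (−15w^2 + 106w − 7)
  3w^3 − 21w^2 + 159w − 1113 = (−(1/5)w − 1/75)(−15w^2 + 106w − 7) + ((11926/75)w − 83482/75)
  −15w^2 + 106w − 7 = (−(1125/11926)w + 75/11926)((11926/75)w − 83482/75) + (0)
Last nonzero remainder: (11926/75)w − 83482/75. Dividing through by 11926/75 gives the monic gcd w − 7.
Then lcm(f, g) = f·g / gcd(f, g); expanding and making the result monic gives the answer.

w^5 − 22w^4 + 212w^3 − 1544w^2 + 8427w − 20034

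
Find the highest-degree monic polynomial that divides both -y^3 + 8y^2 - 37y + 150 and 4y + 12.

Euclidean algorithm in ℚ[y]:
  -y^3 + 8y^2 - 37y + 150 = (-(1/4)y^2 + (11/4)y - 35/2)(4y + 12) + (360)
  4y + 12 = ((1/90)y + 1/30)(360) + (0)
The last nonzero remainder is the constant 360, so the polynomials are coprime and gcd = 1.

1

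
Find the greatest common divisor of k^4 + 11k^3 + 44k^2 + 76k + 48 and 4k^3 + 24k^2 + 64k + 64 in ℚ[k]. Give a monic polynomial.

k + 2

Euclidean algorithm in ℚ[k]:
  k^4 + 11k^3 + 44k^2 + 76k + 48 = ((1/4)k + 5/4)(4k^3 + 24k^2 + 64k + 64) + (−2k^2 − 20k − 32)
  4k^3 + 24k^2 + 64k + 64 = (−2k + 8)(−2k^2 − 20k − 32) + (160k + 320)
  −2k^2 − 20k − 32 = (−(1/80)k − 1/10)(160k + 320) + (0)
Last nonzero remainder: 160k + 320. Dividing through by 160 gives the monic gcd k + 2.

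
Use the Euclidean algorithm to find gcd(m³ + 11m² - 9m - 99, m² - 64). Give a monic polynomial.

1

Repeated division with remainder:
  m³ + 11m² - 9m - 99 = (m + 11)(m² - 64) + (55m + 605)
  m² - 64 = ((1/55)m - 1/5)(55m + 605) + (57)
  55m + 605 = ((55/57)m + 605/57)(57) + (0)
The last nonzero remainder is the constant 57, so the polynomials are coprime and gcd = 1.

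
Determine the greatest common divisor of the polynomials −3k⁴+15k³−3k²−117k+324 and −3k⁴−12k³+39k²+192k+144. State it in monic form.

Euclidean algorithm in ℚ[k]:
  −3k⁴+15k³−3k²−117k+324 = (−3k⁴−12k³+39k²+192k+144) + (27k³−42k²−309k+180)
  −3k⁴−12k³+39k²+192k+144 = (−(1/9)k−50/81)(27k³−42k²−309k+180) + (−(574/27)k²+(574/27)k+2296/9)
  27k³−42k²−309k+180 = (−(729/574)k+405/574)(−(574/27)k²+(574/27)k+2296/9) + (0)
Last nonzero remainder: −(574/27)k²+(574/27)k+2296/9. Dividing through by −574/27 gives the monic gcd k²−k−12.

k²−k−12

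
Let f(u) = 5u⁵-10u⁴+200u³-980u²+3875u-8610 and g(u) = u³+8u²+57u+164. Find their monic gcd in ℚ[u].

u²+4u+41

Euclidean algorithm in ℚ[u]:
  5u⁵-10u⁴+200u³-980u²+3875u-8610 = (5u²-50u+315)(u³+8u²+57u+164) + (-1470u²-5880u-60270)
  u³+8u²+57u+164 = (-(1/1470)u-2/735)(-1470u²-5880u-60270) + (0)
Last nonzero remainder: -1470u²-5880u-60270. Dividing through by -1470 gives the monic gcd u²+4u+41.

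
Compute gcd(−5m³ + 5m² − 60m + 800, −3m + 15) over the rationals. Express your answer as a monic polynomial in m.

Apply the Euclidean algorithm:
  −5m³ + 5m² − 60m + 800 = ((5/3)m² + (20/3)m + 160/3)(−3m + 15) + (0)
Last nonzero remainder: −3m + 15. Dividing through by −3 gives the monic gcd m − 5.

m − 5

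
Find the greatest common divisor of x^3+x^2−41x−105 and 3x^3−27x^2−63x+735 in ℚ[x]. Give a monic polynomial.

x^2−2x−35

Euclidean algorithm in ℚ[x]:
  x^3+x^2−41x−105 = (1/3)(3x^3−27x^2−63x+735) + (10x^2−20x−350)
  3x^3−27x^2−63x+735 = ((3/10)x−21/10)(10x^2−20x−350) + (0)
Last nonzero remainder: 10x^2−20x−350. Dividing through by 10 gives the monic gcd x^2−2x−35.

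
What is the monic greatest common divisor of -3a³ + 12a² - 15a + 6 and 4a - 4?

a - 1

Apply the Euclidean algorithm:
  -3a³ + 12a² - 15a + 6 = (-(3/4)a² + (9/4)a - 3/2)(4a - 4) + (0)
Last nonzero remainder: 4a - 4. Dividing through by 4 gives the monic gcd a - 1.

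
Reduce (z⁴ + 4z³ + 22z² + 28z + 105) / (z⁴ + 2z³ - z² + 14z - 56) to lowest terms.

(z² + 4z + 15)/(z² + 2z - 8)

Euclidean algorithm in ℚ[z]:
  z⁴ + 4z³ + 22z² + 28z + 105 = (z⁴ + 2z³ - z² + 14z - 56) + (2z³ + 23z² + 14z + 161)
  z⁴ + 2z³ - z² + 14z - 56 = ((1/2)z - 19/4)(2z³ + 23z² + 14z + 161) + ((405/4)z² + 2835/4)
  2z³ + 23z² + 14z + 161 = ((8/405)z + 92/405)((405/4)z² + 2835/4) + (0)
Last nonzero remainder: (405/4)z² + 2835/4. Dividing through by 405/4 gives the monic gcd z² + 7.
Cancel z² + 7 from numerator and denominator to get the reduced form.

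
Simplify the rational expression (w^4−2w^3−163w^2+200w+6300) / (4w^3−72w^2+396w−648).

(w^3+7w^2−100w−700)/(4w^2−36w+72)

Apply the Euclidean algorithm:
  w^4−2w^3−163w^2+200w+6300 = ((1/4)w+4)(4w^3−72w^2+396w−648) + (26w^2−1222w+8892)
  4w^3−72w^2+396w−648 = ((2/13)w+58/13)(26w^2−1222w+8892) + (4480w−40320)
  26w^2−1222w+8892 = ((13/2240)w−247/1120)(4480w−40320) + (0)
Last nonzero remainder: 4480w−40320. Dividing through by 4480 gives the monic gcd w−9.
Cancel w−9 from numerator and denominator to get the reduced form.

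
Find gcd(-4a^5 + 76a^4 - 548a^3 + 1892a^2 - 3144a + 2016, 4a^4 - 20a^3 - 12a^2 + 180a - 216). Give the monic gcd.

a^3 - 8a^2 + 21a - 18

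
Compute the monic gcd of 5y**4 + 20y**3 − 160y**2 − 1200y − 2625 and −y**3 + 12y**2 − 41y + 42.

y − 7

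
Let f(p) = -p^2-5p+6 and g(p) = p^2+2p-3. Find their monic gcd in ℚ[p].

Apply the Euclidean algorithm:
  -p^2-5p+6 = (-1)(p^2+2p-3) + (-3p+3)
  p^2+2p-3 = (-(1/3)p-1)(-3p+3) + (0)
Last nonzero remainder: -3p+3. Dividing through by -3 gives the monic gcd p-1.

p-1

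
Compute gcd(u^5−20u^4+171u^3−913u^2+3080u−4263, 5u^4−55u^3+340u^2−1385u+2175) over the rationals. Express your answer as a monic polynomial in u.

Euclidean algorithm in ℚ[u]:
  u^5−20u^4+171u^3−913u^2+3080u−4263 = ((1/5)u−9/5)(5u^4−55u^3+340u^2−1385u+2175) + (4u^3−24u^2+152u−348)
  5u^4−55u^3+340u^2−1385u+2175 = ((5/4)u−25/4)(4u^3−24u^2+152u−348) + (0)
Last nonzero remainder: 4u^3−24u^2+152u−348. Dividing through by 4 gives the monic gcd u^3−6u^2+38u−87.

u^3−6u^2+38u−87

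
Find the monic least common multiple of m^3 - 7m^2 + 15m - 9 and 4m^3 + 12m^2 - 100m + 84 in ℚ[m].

Repeated division with remainder:
  m^3 - 7m^2 + 15m - 9 = (1/4)(4m^3 + 12m^2 - 100m + 84) + (-10m^2 + 40m - 30)
  4m^3 + 12m^2 - 100m + 84 = (-(2/5)m - 14/5)(-10m^2 + 40m - 30) + (0)
Last nonzero remainder: -10m^2 + 40m - 30. Dividing through by -10 gives the monic gcd m^2 - 4m + 3.
Then lcm(f, g) = f·g / gcd(f, g); expanding and making the result monic gives the answer.

m^4 - 34m^2 + 96m - 63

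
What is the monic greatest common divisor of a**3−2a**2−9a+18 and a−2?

Euclidean algorithm in ℚ[a]:
  a**3−2a**2−9a+18 = (a**2−9)(a−2) + (0)
The last nonzero remainder a−2 is already monic.

a−2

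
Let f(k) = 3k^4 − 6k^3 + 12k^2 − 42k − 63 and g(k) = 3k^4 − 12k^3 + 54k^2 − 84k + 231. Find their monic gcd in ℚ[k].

Apply the Euclidean algorithm:
  3k^4 − 6k^3 + 12k^2 − 42k − 63 = (3k^4 − 12k^3 + 54k^2 − 84k + 231) + (6k^3 − 42k^2 + 42k − 294)
  3k^4 − 12k^3 + 54k^2 − 84k + 231 = ((1/2)k + 3/2)(6k^3 − 42k^2 + 42k − 294) + (96k^2 + 672)
  6k^3 − 42k^2 + 42k − 294 = ((1/16)k − 7/16)(96k^2 + 672) + (0)
Last nonzero remainder: 96k^2 + 672. Dividing through by 96 gives the monic gcd k^2 + 7.

k^2 + 7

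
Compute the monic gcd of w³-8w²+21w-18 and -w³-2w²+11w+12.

w-3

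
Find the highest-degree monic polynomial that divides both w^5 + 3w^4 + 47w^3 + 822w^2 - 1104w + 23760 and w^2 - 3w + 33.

w^2 - 3w + 33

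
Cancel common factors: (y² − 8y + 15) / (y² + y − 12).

(y − 5)/(y + 4)

Euclidean algorithm in ℚ[y]:
  y² − 8y + 15 = (y² + y − 12) + (−9y + 27)
  y² + y − 12 = (−(1/9)y − 4/9)(−9y + 27) + (0)
Last nonzero remainder: −9y + 27. Dividing through by −9 gives the monic gcd y − 3.
Cancel y − 3 from numerator and denominator to get the reduced form.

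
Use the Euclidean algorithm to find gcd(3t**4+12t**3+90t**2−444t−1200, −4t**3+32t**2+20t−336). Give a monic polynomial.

Apply the Euclidean algorithm:
  3t**4+12t**3+90t**2−444t−1200 = (−(3/4)t−9)(−4t**3+32t**2+20t−336) + (393t**2−516t−4224)
  −4t**3+32t**2+20t−336 = (−(4/393)t+1168/17161)(393t**2−516t−4224) + ((208116/17161)t−832464/17161)
  393t**2−516t−4224 = ((2248091/69372)t+1510168/17343)((208116/17161)t−832464/17161) + (0)
Last nonzero remainder: (208116/17161)t−832464/17161. Dividing through by 208116/17161 gives the monic gcd t−4.

t−4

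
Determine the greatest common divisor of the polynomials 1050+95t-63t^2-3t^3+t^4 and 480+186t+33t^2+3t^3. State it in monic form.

5+t

By polynomial division,
  t^4-3t^3-63t^2+95t+1050 = ((1/3)t-14/3)(3t^3+33t^2+186t+480) + (29t^2+803t+3290)
  3t^3+33t^2+186t+480 = ((3/29)t-1452/841)(29t^2+803t+3290) + ((1036152/841)t+5180760/841)
  29t^2+803t+3290 = ((24389/1036152)t+276689/518076)((1036152/841)t+5180760/841) + (0)
Last nonzero remainder: (1036152/841)t+5180760/841. Dividing through by 1036152/841 gives the monic gcd t+5.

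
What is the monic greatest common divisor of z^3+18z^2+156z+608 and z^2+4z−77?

By polynomial division,
  z^3+18z^2+156z+608 = (z+14)(z^2+4z−77) + (177z+1686)
  z^2+4z−77 = ((1/177)z−326/10443)(177z+1686) + (−84825/3481)
  177z+1686 = (−(205379/28275)z−1956322/28275)(−84825/3481) + (0)
The last nonzero remainder is the constant −84825/3481, so the polynomials are coprime and gcd = 1.

1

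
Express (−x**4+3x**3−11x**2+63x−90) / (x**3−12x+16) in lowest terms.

(−x**3+x**2−9x+45)/(x**2+2x−8)

Euclidean algorithm in ℚ[x]:
  −x**4+3x**3−11x**2+63x−90 = (−x+3)(x**3−12x+16) + (−23x**2+115x−138)
  x**3−12x+16 = (−(1/23)x−5/23)(−23x**2+115x−138) + (7x−14)
  −23x**2+115x−138 = (−(23/7)x+69/7)(7x−14) + (0)
Last nonzero remainder: 7x−14. Dividing through by 7 gives the monic gcd x−2.
Cancel x−2 from numerator and denominator to get the reduced form.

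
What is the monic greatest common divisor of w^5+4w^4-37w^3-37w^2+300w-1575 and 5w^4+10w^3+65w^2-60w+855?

w^2-3w+9

Repeated division with remainder:
  w^5+4w^4-37w^3-37w^2+300w-1575 = ((1/5)w+2/5)(5w^4+10w^3+65w^2-60w+855) + (-54w^3-51w^2+153w-1917)
  5w^4+10w^3+65w^2-60w+855 = (-(5/54)w-95/972)(-54w^3-51w^2+153w-1917) + ((24035/324)w^2-(24035/108)w+24035/36)
  -54w^3-51w^2+153w-1917 = (-(17496/24035)w-69012/24035)((24035/324)w^2-(24035/108)w+24035/36) + (0)
Last nonzero remainder: (24035/324)w^2-(24035/108)w+24035/36. Dividing through by 24035/324 gives the monic gcd w^2-3w+9.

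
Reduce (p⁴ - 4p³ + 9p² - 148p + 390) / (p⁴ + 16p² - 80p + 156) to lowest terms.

Apply the Euclidean algorithm:
  p⁴ - 4p³ + 9p² - 148p + 390 = (p⁴ + 16p² - 80p + 156) + (-4p³ - 7p² - 68p + 234)
  p⁴ + 16p² - 80p + 156 = (-(1/4)p + 7/16)(-4p³ - 7p² - 68p + 234) + ((33/16)p² + (33/4)p + 429/8)
  -4p³ - 7p² - 68p + 234 = (-(64/33)p + 48/11)((33/16)p² + (33/4)p + 429/8) + (0)
Last nonzero remainder: (33/16)p² + (33/4)p + 429/8. Dividing through by 33/16 gives the monic gcd p² + 4p + 26.
Cancel p² + 4p + 26 from numerator and denominator to get the reduced form.

(p² - 8p + 15)/(p² - 4p + 6)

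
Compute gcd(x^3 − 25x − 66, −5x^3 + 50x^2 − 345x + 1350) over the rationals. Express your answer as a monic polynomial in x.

x − 6

Apply the Euclidean algorithm:
  x^3 − 25x − 66 = (−1/5)(−5x^3 + 50x^2 − 345x + 1350) + (10x^2 − 94x + 204)
  −5x^3 + 50x^2 − 345x + 1350 = (−(1/2)x + 3/10)(10x^2 − 94x + 204) + (−(1074/5)x + 6444/5)
  10x^2 − 94x + 204 = (−(25/537)x + 85/537)(−(1074/5)x + 6444/5) + (0)
Last nonzero remainder: −(1074/5)x + 6444/5. Dividing through by −1074/5 gives the monic gcd x − 6.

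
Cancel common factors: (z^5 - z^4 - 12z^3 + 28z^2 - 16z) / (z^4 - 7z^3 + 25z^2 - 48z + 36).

(z^3 + 3z^2 - 4z)/(z^2 - 3z + 9)

By polynomial division,
  z^5 - z^4 - 12z^3 + 28z^2 - 16z = (z + 6)(z^4 - 7z^3 + 25z^2 - 48z + 36) + (5z^3 - 74z^2 + 236z - 216)
  z^4 - 7z^3 + 25z^2 - 48z + 36 = ((1/5)z + 39/25)(5z^3 - 74z^2 + 236z - 216) + ((2331/25)z^2 - (9324/25)z + 9324/25)
  5z^3 - 74z^2 + 236z - 216 = ((125/2331)z - 150/259)((2331/25)z^2 - (9324/25)z + 9324/25) + (0)
Last nonzero remainder: (2331/25)z^2 - (9324/25)z + 9324/25. Dividing through by 2331/25 gives the monic gcd z^2 - 4z + 4.
Cancel z^2 - 4z + 4 from numerator and denominator to get the reduced form.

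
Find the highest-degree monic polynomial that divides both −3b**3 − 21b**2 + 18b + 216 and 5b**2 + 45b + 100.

Euclidean algorithm in ℚ[b]:
  −3b**3 − 21b**2 + 18b + 216 = (−(3/5)b + 6/5)(5b**2 + 45b + 100) + (24b + 96)
  5b**2 + 45b + 100 = ((5/24)b + 25/24)(24b + 96) + (0)
Last nonzero remainder: 24b + 96. Dividing through by 24 gives the monic gcd b + 4.

b + 4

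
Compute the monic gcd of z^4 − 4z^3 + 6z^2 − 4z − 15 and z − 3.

z − 3

By polynomial division,
  z^4 − 4z^3 + 6z^2 − 4z − 15 = (z^3 − z^2 + 3z + 5)(z − 3) + (0)
The last nonzero remainder z − 3 is already monic.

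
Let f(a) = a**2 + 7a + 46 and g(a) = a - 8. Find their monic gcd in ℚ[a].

Apply the Euclidean algorithm:
  a**2 + 7a + 46 = (a + 15)(a - 8) + (166)
  a - 8 = ((1/166)a - 4/83)(166) + (0)
The last nonzero remainder is the constant 166, so the polynomials are coprime and gcd = 1.

1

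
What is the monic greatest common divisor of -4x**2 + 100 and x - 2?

1

Euclidean algorithm in ℚ[x]:
  -4x**2 + 100 = (-4x - 8)(x - 2) + (84)
  x - 2 = ((1/84)x - 1/42)(84) + (0)
The last nonzero remainder is the constant 84, so the polynomials are coprime and gcd = 1.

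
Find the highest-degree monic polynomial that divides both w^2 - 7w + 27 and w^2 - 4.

1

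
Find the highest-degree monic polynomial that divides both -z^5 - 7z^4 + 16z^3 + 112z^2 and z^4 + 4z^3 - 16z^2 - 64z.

By polynomial division,
  -z^5 - 7z^4 + 16z^3 + 112z^2 = (-z - 3)(z^4 + 4z^3 - 16z^2 - 64z) + (12z^3 - 192z)
  z^4 + 4z^3 - 16z^2 - 64z = ((1/12)z + 1/3)(12z^3 - 192z) + (0)
Last nonzero remainder: 12z^3 - 192z. Dividing through by 12 gives the monic gcd z^3 - 16z.

z^3 - 16z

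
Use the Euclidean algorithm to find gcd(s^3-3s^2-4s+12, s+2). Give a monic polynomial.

Apply the Euclidean algorithm:
  s^3-3s^2-4s+12 = (s^2-5s+6)(s+2) + (0)
The last nonzero remainder s+2 is already monic.

s+2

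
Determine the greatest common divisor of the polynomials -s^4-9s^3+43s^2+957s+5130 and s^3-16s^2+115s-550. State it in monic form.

s-10

Apply the Euclidean algorithm:
  -s^4-9s^3+43s^2+957s+5130 = (-s-25)(s^3-16s^2+115s-550) + (-242s^2+3282s-8620)
  s^3-16s^2+115s-550 = (-(1/242)s+295/29282)(-242s^2+3282s-8620) + ((678110/14641)s-6781100/14641)
  -242s^2+3282s-8620 = (-(1771561/339055)s+6310271/339055)((678110/14641)s-6781100/14641) + (0)
Last nonzero remainder: (678110/14641)s-6781100/14641. Dividing through by 678110/14641 gives the monic gcd s-10.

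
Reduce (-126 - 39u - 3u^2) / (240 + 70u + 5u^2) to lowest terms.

By polynomial division,
  -3u^2 - 39u - 126 = (-3/5)(5u^2 + 70u + 240) + (3u + 18)
  5u^2 + 70u + 240 = ((5/3)u + 40/3)(3u + 18) + (0)
Last nonzero remainder: 3u + 18. Dividing through by 3 gives the monic gcd u + 6.
Cancel u + 6 from numerator and denominator to get the reduced form.

(-21 - 3u)/(40 + 5u)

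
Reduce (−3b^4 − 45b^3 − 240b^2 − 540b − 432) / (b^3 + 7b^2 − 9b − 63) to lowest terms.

Euclidean algorithm in ℚ[b]:
  −3b^4 − 45b^3 − 240b^2 − 540b − 432 = (−3b − 24)(b^3 + 7b^2 − 9b − 63) + (−99b^2 − 945b − 1944)
  b^3 + 7b^2 − 9b − 63 = (−(1/99)b + 28/1089)(−99b^2 − 945b − 1944) + (−(525/121)b − 1575/121)
  −99b^2 − 945b − 1944 = ((3993/175)b + 26136/175)(−(525/121)b − 1575/121) + (0)
Last nonzero remainder: −(525/121)b − 1575/121. Dividing through by −525/121 gives the monic gcd b + 3.
Cancel b + 3 from numerator and denominator to get the reduced form.

(−3b^3 − 36b^2 − 132b − 144)/(b^2 + 4b − 21)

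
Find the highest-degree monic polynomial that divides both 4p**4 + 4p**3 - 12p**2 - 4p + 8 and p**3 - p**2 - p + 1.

p**3 - p**2 - p + 1

By polynomial division,
  4p**4 + 4p**3 - 12p**2 - 4p + 8 = (4p + 8)(p**3 - p**2 - p + 1) + (0)
The last nonzero remainder p**3 - p**2 - p + 1 is already monic.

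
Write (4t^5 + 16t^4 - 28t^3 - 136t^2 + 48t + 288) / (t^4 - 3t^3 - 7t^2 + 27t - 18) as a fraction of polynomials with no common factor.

(4t^3 + 12t^2 - 16t - 48)/(t^2 - 4t + 3)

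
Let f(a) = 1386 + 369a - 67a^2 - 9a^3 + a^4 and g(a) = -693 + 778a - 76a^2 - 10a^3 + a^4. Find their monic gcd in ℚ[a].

77 - 18a + a^2

Apply the Euclidean algorithm:
  a^4 - 9a^3 - 67a^2 + 369a + 1386 = (a^4 - 10a^3 - 76a^2 + 778a - 693) + (a^3 + 9a^2 - 409a + 2079)
  a^4 - 10a^3 - 76a^2 + 778a - 693 = (a - 19)(a^3 + 9a^2 - 409a + 2079) + (504a^2 - 9072a + 38808)
  a^3 + 9a^2 - 409a + 2079 = ((1/504)a + 3/56)(504a^2 - 9072a + 38808) + (0)
Last nonzero remainder: 504a^2 - 9072a + 38808. Dividing through by 504 gives the monic gcd a^2 - 18a + 77.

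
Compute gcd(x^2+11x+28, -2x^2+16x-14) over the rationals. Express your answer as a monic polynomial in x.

1

Euclidean algorithm in ℚ[x]:
  x^2+11x+28 = (-1/2)(-2x^2+16x-14) + (19x+21)
  -2x^2+16x-14 = (-(2/19)x+346/361)(19x+21) + (-12320/361)
  19x+21 = (-(6859/12320)x-1083/1760)(-12320/361) + (0)
The last nonzero remainder is the constant -12320/361, so the polynomials are coprime and gcd = 1.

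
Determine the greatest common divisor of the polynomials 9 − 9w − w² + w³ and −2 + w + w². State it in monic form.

−1 + w

By polynomial division,
  w³ − w² − 9w + 9 = (w − 2)(w² + w − 2) + (−5w + 5)
  w² + w − 2 = (−(1/5)w − 2/5)(−5w + 5) + (0)
Last nonzero remainder: −5w + 5. Dividing through by −5 gives the monic gcd w − 1.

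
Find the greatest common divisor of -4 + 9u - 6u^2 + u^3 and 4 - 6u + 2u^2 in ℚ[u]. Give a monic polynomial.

Euclidean algorithm in ℚ[u]:
  u^3 - 6u^2 + 9u - 4 = ((1/2)u - 3/2)(2u^2 - 6u + 4) + (-2u + 2)
  2u^2 - 6u + 4 = (-u + 2)(-2u + 2) + (0)
Last nonzero remainder: -2u + 2. Dividing through by -2 gives the monic gcd u - 1.

-1 + u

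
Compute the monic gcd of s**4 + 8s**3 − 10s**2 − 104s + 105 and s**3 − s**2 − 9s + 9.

s**2 − 4s + 3

Repeated division with remainder:
  s**4 + 8s**3 − 10s**2 − 104s + 105 = (s + 9)(s**3 − s**2 − 9s + 9) + (8s**2 − 32s + 24)
  s**3 − s**2 − 9s + 9 = ((1/8)s + 3/8)(8s**2 − 32s + 24) + (0)
Last nonzero remainder: 8s**2 − 32s + 24. Dividing through by 8 gives the monic gcd s**2 − 4s + 3.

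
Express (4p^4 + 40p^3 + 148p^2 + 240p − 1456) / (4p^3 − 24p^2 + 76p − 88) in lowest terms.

Repeated division with remainder:
  4p^4 + 40p^3 + 148p^2 + 240p − 1456 = (p + 16)(4p^3 − 24p^2 + 76p − 88) + (456p^2 − 888p − 48)
  4p^3 − 24p^2 + 76p − 88 = ((1/114)p − 77/2166)(456p^2 − 888p − 48) + ((16192/361)p − 32384/361)
  456p^2 − 888p − 48 = ((20577/2024)p + 1083/2024)((16192/361)p − 32384/361) + (0)
Last nonzero remainder: (16192/361)p − 32384/361. Dividing through by 16192/361 gives the monic gcd p − 2.
Cancel p − 2 from numerator and denominator to get the reduced form.

(p^3 + 12p^2 + 61p + 182)/(p^2 − 4p + 11)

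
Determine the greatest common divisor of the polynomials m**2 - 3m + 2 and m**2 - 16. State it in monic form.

By polynomial division,
  m**2 - 3m + 2 = (m**2 - 16) + (-3m + 18)
  m**2 - 16 = (-(1/3)m - 2)(-3m + 18) + (20)
  -3m + 18 = (-(3/20)m + 9/10)(20) + (0)
The last nonzero remainder is the constant 20, so the polynomials are coprime and gcd = 1.

1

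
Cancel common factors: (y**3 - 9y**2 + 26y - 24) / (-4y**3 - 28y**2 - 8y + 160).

(-y**2 + 7y - 12)/(4y**2 + 36y + 80)

Euclidean algorithm in ℚ[y]:
  y**3 - 9y**2 + 26y - 24 = (-1/4)(-4y**3 - 28y**2 - 8y + 160) + (-16y**2 + 24y + 16)
  -4y**3 - 28y**2 - 8y + 160 = ((1/4)y + 17/8)(-16y**2 + 24y + 16) + (-63y + 126)
  -16y**2 + 24y + 16 = ((16/63)y + 8/63)(-63y + 126) + (0)
Last nonzero remainder: -63y + 126. Dividing through by -63 gives the monic gcd y - 2.
Cancel y - 2 from numerator and denominator to get the reduced form.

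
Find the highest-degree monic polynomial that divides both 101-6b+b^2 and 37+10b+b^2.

1

Euclidean algorithm in ℚ[b]:
  b^2-6b+101 = (b^2+10b+37) + (-16b+64)
  b^2+10b+37 = (-(1/16)b-7/8)(-16b+64) + (93)
  -16b+64 = (-(16/93)b+64/93)(93) + (0)
The last nonzero remainder is the constant 93, so the polynomials are coprime and gcd = 1.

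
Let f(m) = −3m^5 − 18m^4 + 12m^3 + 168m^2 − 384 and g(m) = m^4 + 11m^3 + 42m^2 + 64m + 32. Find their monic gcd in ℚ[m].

m^3 + 10m^2 + 32m + 32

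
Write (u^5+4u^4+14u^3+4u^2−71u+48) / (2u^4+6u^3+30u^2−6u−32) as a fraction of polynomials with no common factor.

(u^2+2u−3)/(2u+2)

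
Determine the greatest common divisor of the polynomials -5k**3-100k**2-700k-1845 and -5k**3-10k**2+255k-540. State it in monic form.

k+9

By polynomial division,
  -5k**3-100k**2-700k-1845 = (-5k**3-10k**2+255k-540) + (-90k**2-955k-1305)
  -5k**3-10k**2+255k-540 = ((1/18)k-155/324)(-90k**2-955k-1305) + (-(41915/324)k-41915/36)
  -90k**2-955k-1305 = ((5832/8383)k+9396/8383)(-(41915/324)k-41915/36) + (0)
Last nonzero remainder: -(41915/324)k-41915/36. Dividing through by -41915/324 gives the monic gcd k+9.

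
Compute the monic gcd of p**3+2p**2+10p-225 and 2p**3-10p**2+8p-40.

p-5

Euclidean algorithm in ℚ[p]:
  p**3+2p**2+10p-225 = (1/2)(2p**3-10p**2+8p-40) + (7p**2+6p-205)
  2p**3-10p**2+8p-40 = ((2/7)p-82/49)(7p**2+6p-205) + ((3754/49)p-18770/49)
  7p**2+6p-205 = ((343/3754)p+2009/3754)((3754/49)p-18770/49) + (0)
Last nonzero remainder: (3754/49)p-18770/49. Dividing through by 3754/49 gives the monic gcd p-5.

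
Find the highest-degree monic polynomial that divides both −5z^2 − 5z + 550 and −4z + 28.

Apply the Euclidean algorithm:
  −5z^2 − 5z + 550 = ((5/4)z + 10)(−4z + 28) + (270)
  −4z + 28 = (−(2/135)z + 14/135)(270) + (0)
The last nonzero remainder is the constant 270, so the polynomials are coprime and gcd = 1.

1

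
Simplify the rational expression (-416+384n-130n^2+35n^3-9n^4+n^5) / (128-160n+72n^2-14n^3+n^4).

Euclidean algorithm in ℚ[n]:
  n^5-9n^4+35n^3-130n^2+384n-416 = (n+5)(n^4-14n^3+72n^2-160n+128) + (33n^3-330n^2+1056n-1056)
  n^4-14n^3+72n^2-160n+128 = ((1/33)n-4/33)(33n^3-330n^2+1056n-1056) + (0)
Last nonzero remainder: 33n^3-330n^2+1056n-1056. Dividing through by 33 gives the monic gcd n^3-10n^2+32n-32.
Cancel n^3-10n^2+32n-32 from numerator and denominator to get the reduced form.

(13+n+n^2)/(-4+n)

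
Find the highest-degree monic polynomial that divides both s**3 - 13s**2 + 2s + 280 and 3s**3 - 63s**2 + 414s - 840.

Apply the Euclidean algorithm:
  s**3 - 13s**2 + 2s + 280 = (1/3)(3s**3 - 63s**2 + 414s - 840) + (8s**2 - 136s + 560)
  3s**3 - 63s**2 + 414s - 840 = ((3/8)s - 3/2)(8s**2 - 136s + 560) + (0)
Last nonzero remainder: 8s**2 - 136s + 560. Dividing through by 8 gives the monic gcd s**2 - 17s + 70.

s**2 - 17s + 70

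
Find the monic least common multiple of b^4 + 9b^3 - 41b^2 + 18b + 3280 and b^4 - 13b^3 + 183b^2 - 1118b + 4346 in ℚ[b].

b^6 + 5b^5 + 29b^4 + 1136b^3 - 1138b^2 - 11212b + 347680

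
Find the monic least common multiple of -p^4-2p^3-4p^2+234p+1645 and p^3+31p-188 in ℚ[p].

p^5-2p^4-4p^3-250p^2-709p+6580

Repeated division with remainder:
  -p^4-2p^3-4p^2+234p+1645 = (-p-2)(p^3+31p-188) + (27p^2+108p+1269)
  p^3+31p-188 = ((1/27)p-4/27)(27p^2+108p+1269) + (0)
Last nonzero remainder: 27p^2+108p+1269. Dividing through by 27 gives the monic gcd p^2+4p+47.
Then lcm(f, g) = f·g / gcd(f, g); expanding and making the result monic gives the answer.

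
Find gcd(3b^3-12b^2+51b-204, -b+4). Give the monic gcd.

Euclidean algorithm in ℚ[b]:
  3b^3-12b^2+51b-204 = (-3b^2-51)(-b+4) + (0)
Last nonzero remainder: -b+4. Dividing through by -1 gives the monic gcd b-4.

b-4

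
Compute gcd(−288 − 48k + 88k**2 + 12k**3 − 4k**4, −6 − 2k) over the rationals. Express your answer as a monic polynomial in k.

By polynomial division,
  −4k**4 + 12k**3 + 88k**2 − 48k − 288 = (2k**3 − 12k**2 − 8k + 48)(−2k − 6) + (0)
Last nonzero remainder: −2k − 6. Dividing through by −2 gives the monic gcd k + 3.

3 + k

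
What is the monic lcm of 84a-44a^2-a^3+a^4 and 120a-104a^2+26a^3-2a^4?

-420a+304a^2-39a^3-6a^4+a^5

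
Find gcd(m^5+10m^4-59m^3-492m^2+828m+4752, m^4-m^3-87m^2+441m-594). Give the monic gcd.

By polynomial division,
  m^5+10m^4-59m^3-492m^2+828m+4752 = (m+11)(m^4-m^3-87m^2+441m-594) + (39m^3+24m^2-3429m+11286)
  m^4-m^3-87m^2+441m-594 = ((1/39)m-7/169)(39m^3+24m^2-3429m+11286) + ((324/169)m^2+(1620/169)m-21384/169)
  39m^3+24m^2-3429m+11286 = ((2197/108)m-3211/36)((324/169)m^2+(1620/169)m-21384/169) + (0)
Last nonzero remainder: (324/169)m^2+(1620/169)m-21384/169. Dividing through by 324/169 gives the monic gcd m^2+5m-66.

m^2+5m-66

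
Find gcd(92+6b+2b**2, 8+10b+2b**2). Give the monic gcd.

Euclidean algorithm in ℚ[b]:
  2b**2+6b+92 = (2b**2+10b+8) + (-4b+84)
  2b**2+10b+8 = (-(1/2)b-13)(-4b+84) + (1100)
  -4b+84 = (-(1/275)b+21/275)(1100) + (0)
The last nonzero remainder is the constant 1100, so the polynomials are coprime and gcd = 1.

1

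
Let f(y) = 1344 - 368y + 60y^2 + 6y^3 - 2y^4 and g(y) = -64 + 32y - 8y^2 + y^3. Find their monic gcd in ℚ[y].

Apply the Euclidean algorithm:
  -2y^4 + 6y^3 + 60y^2 - 368y + 1344 = (-2y - 10)(y^3 - 8y^2 + 32y - 64) + (44y^2 - 176y + 704)
  y^3 - 8y^2 + 32y - 64 = ((1/44)y - 1/11)(44y^2 - 176y + 704) + (0)
Last nonzero remainder: 44y^2 - 176y + 704. Dividing through by 44 gives the monic gcd y^2 - 4y + 16.

16 - 4y + y^2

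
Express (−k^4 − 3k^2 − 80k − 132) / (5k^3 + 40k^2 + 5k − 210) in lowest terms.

(−k^3 + 3k^2 − 12k − 44)/(5k^2 + 25k − 70)

Euclidean algorithm in ℚ[k]:
  −k^4 − 3k^2 − 80k − 132 = (−(1/5)k + 8/5)(5k^3 + 40k^2 + 5k − 210) + (−66k^2 − 130k + 204)
  5k^3 + 40k^2 + 5k − 210 = (−(5/66)k − 995/2178)(−66k^2 − 130k + 204) + (−(42400/1089)k − 42400/363)
  −66k^2 − 130k + 204 = ((35937/21200)k − 18513/10600)(−(42400/1089)k − 42400/363) + (0)
Last nonzero remainder: −(42400/1089)k − 42400/363. Dividing through by −42400/1089 gives the monic gcd k + 3.
Cancel k + 3 from numerator and denominator to get the reduced form.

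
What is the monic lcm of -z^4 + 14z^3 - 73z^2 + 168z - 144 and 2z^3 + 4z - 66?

Repeated division with remainder:
  -z^4 + 14z^3 - 73z^2 + 168z - 144 = (-(1/2)z + 7)(2z^3 + 4z - 66) + (-71z^2 + 107z + 318)
  2z^3 + 4z - 66 = (-(2/71)z - 214/5041)(-71z^2 + 107z + 318) + ((88218/5041)z - 264654/5041)
  -71z^2 + 107z + 318 = (-(357911/88218)z - 267173/44109)((88218/5041)z - 264654/5041) + (0)
Last nonzero remainder: (88218/5041)z - 264654/5041. Dividing through by 88218/5041 gives the monic gcd z - 3.
Then lcm(f, g) = f·g / gcd(f, g); expanding and making the result monic gives the answer.

z^6 - 11z^5 + 42z^4 - 103z^3 + 443z^2 - 1416z + 1584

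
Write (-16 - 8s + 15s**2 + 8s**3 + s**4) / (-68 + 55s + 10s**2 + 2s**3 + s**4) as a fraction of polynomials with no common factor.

Euclidean algorithm in ℚ[s]:
  s**4 + 8s**3 + 15s**2 - 8s - 16 = (s**4 + 2s**3 + 10s**2 + 55s - 68) + (6s**3 + 5s**2 - 63s + 52)
  s**4 + 2s**3 + 10s**2 + 55s - 68 = ((1/6)s + 7/36)(6s**3 + 5s**2 - 63s + 52) + ((703/36)s**2 + (703/12)s - 703/9)
  6s**3 + 5s**2 - 63s + 52 = ((216/703)s - 468/703)((703/36)s**2 + (703/12)s - 703/9) + (0)
Last nonzero remainder: (703/36)s**2 + (703/12)s - 703/9. Dividing through by 703/36 gives the monic gcd s**2 + 3s - 4.
Cancel s**2 + 3s - 4 from numerator and denominator to get the reduced form.

(4 + 5s + s**2)/(17 - s + s**2)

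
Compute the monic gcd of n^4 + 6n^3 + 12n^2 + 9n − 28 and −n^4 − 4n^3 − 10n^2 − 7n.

Apply the Euclidean algorithm:
  n^4 + 6n^3 + 12n^2 + 9n − 28 = (−1)(−n^4 − 4n^3 − 10n^2 − 7n) + (2n^3 + 2n^2 + 2n − 28)
  −n^4 − 4n^3 − 10n^2 − 7n = (−(1/2)n − 3/2)(2n^3 + 2n^2 + 2n − 28) + (−6n^2 − 18n − 42)
  2n^3 + 2n^2 + 2n − 28 = (−(1/3)n + 2/3)(−6n^2 − 18n − 42) + (0)
Last nonzero remainder: −6n^2 − 18n − 42. Dividing through by −6 gives the monic gcd n^2 + 3n + 7.

n^2 + 3n + 7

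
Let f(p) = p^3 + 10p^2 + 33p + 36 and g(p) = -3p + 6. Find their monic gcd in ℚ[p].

1

By polynomial division,
  p^3 + 10p^2 + 33p + 36 = (-(1/3)p^2 - 4p - 19)(-3p + 6) + (150)
  -3p + 6 = (-(1/50)p + 1/25)(150) + (0)
The last nonzero remainder is the constant 150, so the polynomials are coprime and gcd = 1.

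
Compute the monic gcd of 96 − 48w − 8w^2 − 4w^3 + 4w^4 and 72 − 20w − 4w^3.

−2 + w

Apply the Euclidean algorithm:
  4w^4 − 4w^3 − 8w^2 − 48w + 96 = (−w + 1)(−4w^3 − 20w + 72) + (−28w^2 + 44w + 24)
  −4w^3 − 20w + 72 = ((1/7)w + 11/49)(−28w^2 + 44w + 24) + (−(1632/49)w + 3264/49)
  −28w^2 + 44w + 24 = ((343/408)w + 49/136)(−(1632/49)w + 3264/49) + (0)
Last nonzero remainder: −(1632/49)w + 3264/49. Dividing through by −1632/49 gives the monic gcd w − 2.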